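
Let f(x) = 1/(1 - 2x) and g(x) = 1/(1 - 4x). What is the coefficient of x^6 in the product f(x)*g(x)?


The coefficient of x^n in f*g is the Cauchy product: sum_{k=0}^{n} a^k * b^(n-k).
With a=2, b=4, n=6:
sum_{k=0}^{6} 2^k * 4^(6-k)
= 8128

8128


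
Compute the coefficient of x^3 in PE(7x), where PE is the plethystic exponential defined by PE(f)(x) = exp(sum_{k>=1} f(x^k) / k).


With f(x) = 7x, the exponent is sum_{k>=1} 7 x^k / k = 7 * (-ln(1 - x)). Exponentiating:
PE(7x) = exp(-7 ln(1 - x)) = 1/(1 - x)^7.
By the negative binomial expansion, [x^n] 1/(1 - x)^7 = C(n + 6, 6).
For n = 3: C(9, 6) = 84.

84


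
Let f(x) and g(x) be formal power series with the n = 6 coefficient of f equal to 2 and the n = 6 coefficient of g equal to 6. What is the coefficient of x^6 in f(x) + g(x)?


Addition of formal power series is termwise.
The coefficient of x^6 in f + g = 2 + 6
= 8

8


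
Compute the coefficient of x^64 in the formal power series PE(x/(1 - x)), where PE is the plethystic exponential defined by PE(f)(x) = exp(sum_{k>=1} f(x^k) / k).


For f(x) = x/(1 - x) we have
sum_{k>=1} f(x^k) / k = sum_{k>=1} (1/k) * x^k / (1 - x^k) = sum_{k, m >= 1} x^(k m) / k,
which after exponentiating simplifies to
PE(x/(1 - x)) = prod_{k>=1} 1 / (1 - x^k).
This is the generating function for the partition function p(n), so the coefficient of x^64 is p(64).
Computing p(64) by dynamic programming over parts 1, 2, ..., 64: p(64) = 1741630.

1741630


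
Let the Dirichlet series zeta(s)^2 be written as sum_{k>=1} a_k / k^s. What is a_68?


The Dirichlet convolution of the constant function 1 with itself gives (1 * 1)(k) = sum_{d | k} 1 = d(k), the number of positive divisors of k.
Since zeta(s) = sum_{k>=1} 1/k^s, we have zeta(s)^2 = sum_{k>=1} d(k)/k^s, so a_k = d(k).
For k = 68: the divisors are 1, 2, 4, 17, 34, 68.
Count = 6.

6


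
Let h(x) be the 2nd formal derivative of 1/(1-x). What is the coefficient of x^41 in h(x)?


Differentiating 2 times: d^2/dx^2 [1/(1-x)] = 2!/(1-x)^3.
The expansion 1/(1-x)^3 = sum_{k>=0} C(k+2, 2) x^k, so the coefficient of x^n in 2!/(1-x)^3 is 2! * C(n+2, 2).
For n = 41: 2 * C(43, 2) = 2 * 903 = 1806

1806


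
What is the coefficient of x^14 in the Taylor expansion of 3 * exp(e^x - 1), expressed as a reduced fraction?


exp(e^x - 1) = sum_{k>=0} Bell_k x^k / k!, where Bell_k is the k-th Bell number.
So the coefficient of x^14 is 3 * Bell_14 / 14!.
Computing: Bell_14 = 190899322 and 14! = 87178291200, giving
3 * 190899322/87178291200 = 95449661/14529715200.

95449661/14529715200


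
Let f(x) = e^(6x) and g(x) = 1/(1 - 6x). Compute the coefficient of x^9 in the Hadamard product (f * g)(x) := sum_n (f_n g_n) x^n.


Expanding: f_k = 6^k/k! (from e^(6x)) and g_k = 6^k (from 1/(1 - 6x)). So the Hadamard coefficient (f * g)_k = 6^k 6^k / k! = (36)^k / k!.
For k = 9: 36^9/9! = 101559956668416/362880 = 9795520512/35.

9795520512/35


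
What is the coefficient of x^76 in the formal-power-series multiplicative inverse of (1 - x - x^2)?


Let the inverse be f(x) = sum_{k>=0} a_k x^k. From f(x) * (1 - x - x^2) = 1 and matching coefficients:
 x^0: a_0 = 1.
 x^1: a_1 - a_0 = 0, so a_1 = 1.
 x^k (k >= 2): a_k - a_{k-1} - a_{k-2} = 0, i.e. a_k = a_{k-1} + a_{k-2}.
This is the Fibonacci-type recurrence shifted so that a_0 = a_1 = 1.
Iterating: a_0=1, a_1=1, a_2=2, a_3=3, a_4=5, a_5=8, a_6=13, a_7=21, a_8=34, a_9=55, ...
a_76 = 5527939700884757.

5527939700884757


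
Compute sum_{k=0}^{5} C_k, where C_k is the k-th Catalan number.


C_0 through C_5: 1, 1, 2, 5, 14, 42
Sum = 1 + 1 + 2 + 5 + 14 + 42
= 65

65


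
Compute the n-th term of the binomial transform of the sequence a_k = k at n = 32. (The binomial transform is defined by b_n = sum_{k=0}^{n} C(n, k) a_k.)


With a_k = k, b_n = sum_{k=0}^{n} C(n, k) k. Using k * C(n, k) = n * C(n-1, k-1) gives b_n = n * sum_{k>=1} C(n-1, k-1) = n * 2^(n-1).
For n = 32: 32 * 2^31 = 32 * 2147483648 = 68719476736.

68719476736


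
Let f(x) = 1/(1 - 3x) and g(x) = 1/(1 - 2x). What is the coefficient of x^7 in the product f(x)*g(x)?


The coefficient of x^n in f*g is the Cauchy product: sum_{k=0}^{n} a^k * b^(n-k).
With a=3, b=2, n=7:
sum_{k=0}^{7} 3^k * 2^(7-k)
= 6305

6305


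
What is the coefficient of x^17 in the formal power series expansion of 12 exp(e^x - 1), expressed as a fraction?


exp(e^x - 1) is the exponential generating function for the Bell numbers Bell_k: exp(e^x - 1) = sum_{k>=0} Bell_k x^k / k!.
So the coefficient of x^17 in 12 exp(e^x - 1) is 12 Bell_17 / 17!.
Computing: Bell_17 = 82864869804 and 17! = 355687428096000, giving
12 * 82864869804/355687428096000 = 255755771/91483392000.

255755771/91483392000


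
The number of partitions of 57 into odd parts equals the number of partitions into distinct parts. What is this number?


Computing partitions of 57 into odd parts (1, 3, 5, ...):
Using the generating function prod_{k>=0} 1/(1-x^(2k+1)),
the count is 7917

7917


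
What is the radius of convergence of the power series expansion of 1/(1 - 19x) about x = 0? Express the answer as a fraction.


Expanding 1/(1 - 19x) = sum_{k>=0} 19^k x^k, the series converges when |19x| < 1, i.e., |x| < 1/19.
So the radius of convergence is 1/19 = 1/19.

1/19


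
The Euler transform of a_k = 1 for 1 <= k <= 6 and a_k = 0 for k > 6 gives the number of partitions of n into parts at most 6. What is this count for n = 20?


Partitions of 20 into parts at most 6:
Using generating function (1-x)^(-1)(1-x^2)^(-1)...(1-x^6)^(-1),
the coefficient of x^20 = 282

282


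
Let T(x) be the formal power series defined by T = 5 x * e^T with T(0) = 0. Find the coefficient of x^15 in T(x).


Apply the Lagrange inversion formula: if T = 5 x * phi(T) with phi(t) = e^t, then
[x^n] T = 5^n * (1/n) [t^(n-1)] phi(t)^n = 5^n * (1/n) [t^(n-1)] e^(n t) = 5^n * (1/n) * n^(n-1) / (n-1)! = 5^n * n^(n-1) / n!.
When c = 1 this is the Cayley count of rooted labeled trees on n vertices, divided by n!.
For n = 15: 5^15 * 15^14 / 15! = 30517578125 * 29192926025390625/1307674368000 = 9776651859283447265625/14350336.

9776651859283447265625/14350336


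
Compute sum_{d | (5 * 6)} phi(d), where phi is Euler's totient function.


First, 5 * 6 = 30. One classical identity is sum_{d | n} phi(d) = n (each k in [1, n] has a unique gcd with n, and among the k's with gcd(k, n) = n/d there are phi(d) of them). So the sum equals 30. We also verify directly:
Divisors of 30: 1, 2, 3, 5, 6, 10, 15, 30.
phi values: 1, 1, 2, 4, 2, 4, 8, 8.
Sum = 30.

30


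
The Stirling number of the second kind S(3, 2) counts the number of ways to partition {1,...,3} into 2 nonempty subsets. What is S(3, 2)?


Using the explicit formula S(n,k) = (1/k!) sum_{j=0}^{k} (-1)^(k-j) C(k,j) j^n:
S(3, 2) = 3
Equivalently, S(n,k) is n! times the coefficient of x^n in the EGF (e^x - 1)^k / k!.

3


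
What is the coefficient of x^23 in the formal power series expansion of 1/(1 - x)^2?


The negative binomial / multiset identity is
1/(1 - x)^r = sum_{k>=0} C(k + r - 1, r - 1) x^k.
Here r = 2 and k = 23, so the coefficient is
C(23 + 1, 1) = C(24, 1)
= 24

24


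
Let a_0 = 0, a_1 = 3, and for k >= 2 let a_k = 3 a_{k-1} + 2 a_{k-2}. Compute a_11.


Iterating the recurrence forward:
a_0 = 0
a_1 = 3
a_2 = 3*3 + 2*0 = 9
a_3 = 3*9 + 2*3 = 33
a_4 = 3*33 + 2*9 = 117
a_5 = 3*117 + 2*33 = 417
a_6 = 3*417 + 2*117 = 1485
a_7 = 3*1485 + 2*417 = 5289
a_8 = 3*5289 + 2*1485 = 18837
a_9 = 3*18837 + 2*5289 = 67089
a_10 = 3*67089 + 2*18837 = 238941
a_11 = 3*238941 + 2*67089 = 851001
So a_11 = 851001.

851001


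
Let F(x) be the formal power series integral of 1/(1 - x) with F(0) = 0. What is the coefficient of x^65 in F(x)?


1/(1 - x) = sum_{k>=0} x^k. Integrating termwise and using F(0) = 0 gives
F(x) = sum_{k>=0} x^(k+1) / (k+1) = sum_{m>=1} x^m / m = -ln(1 - x).
So the coefficient of x^65 is 1/65 = 1/65.

1/65


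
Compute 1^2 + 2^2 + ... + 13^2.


This power sum has a closed form given by Faulhaber's formula
sum_{k=1}^{m} k^p = (1 / (p + 1)) * sum_{j=0}^{p} C(p + 1, j) B_j m^(p + 1 - j),
but for small m direct computation is fastest:
1 + 4 + 9 + 16 + 25 + 36 + 49 + 64 + 81 + 100 + 121 + 144 + 169 = 819.

819


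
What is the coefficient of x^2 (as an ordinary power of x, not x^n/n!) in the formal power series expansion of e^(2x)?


The exponential series is e^y = sum_{k>=0} y^k / k!. Substituting y = 2x gives
e^(2x) = sum_{k>=0} 2^k x^k / k!.
So the coefficient of x^n is a^n/n! with a = 2, n = 2:
2^2 / 2! = 4/2 = 2

2


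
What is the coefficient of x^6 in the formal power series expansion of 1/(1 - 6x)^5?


The general identity 1/(1 - c x)^r = sum_{k>=0} c^k C(k + r - 1, r - 1) x^k follows by substituting y = c x into 1/(1 - y)^r = sum_{k>=0} C(k + r - 1, r - 1) y^k.
For c = 6, r = 5, k = 6:
6^6 * C(10, 4) = 46656 * 210 = 9797760.

9797760


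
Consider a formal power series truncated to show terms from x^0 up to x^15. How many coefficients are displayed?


From x^0 to x^15 inclusive, the count is 15 - 0 + 1 = 16.

16


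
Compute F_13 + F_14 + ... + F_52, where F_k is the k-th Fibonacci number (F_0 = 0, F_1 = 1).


Use the identity sum_{k=0}^{N} F_k = F_{N+2} - 1 (which follows from F_{k+2} - F_{k+1} = F_k). Then
sum_{k=13}^{52} F_k = (F_{54} - 1) - (F_{14} - 1) = F_{54} - F_{14}.
Computing: F_{54} = 86267571272, F_{14} = 377, so
Sum = 86267571272 - 377 = 86267570895.

86267570895


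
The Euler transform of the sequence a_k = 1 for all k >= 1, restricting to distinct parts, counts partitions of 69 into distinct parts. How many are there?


Partitions of 69 into distinct parts can be computed via generating function.
Product (1+x)(1+x^2)(1+x^3)...
The coefficient of x^69 = 27130

27130


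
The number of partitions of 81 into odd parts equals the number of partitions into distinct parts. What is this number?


Computing partitions of 81 into odd parts (1, 3, 5, ...):
Using the generating function prod_{k>=0} 1/(1-x^(2k+1)),
the count is 84756

84756


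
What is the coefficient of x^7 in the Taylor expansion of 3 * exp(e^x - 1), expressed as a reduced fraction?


exp(e^x - 1) = sum_{k>=0} Bell_k x^k / k!, where Bell_k is the k-th Bell number.
So the coefficient of x^7 is 3 * Bell_7 / 7!.
Computing: Bell_7 = 877 and 7! = 5040, giving
3 * 877/5040 = 877/1680.

877/1680


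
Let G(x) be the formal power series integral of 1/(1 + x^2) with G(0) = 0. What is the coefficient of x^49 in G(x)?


1/(1 + x^2) = sum_{j>=0} (-1)^j x^(2j). Integrating termwise with G(0) = 0:
G(x) = sum_{j>=0} (-1)^j x^(2j+1) / (2j+1) = arctan(x).
Only odd powers are nonzero. For x^49 write 49 = 2*24 + 1, giving
(-1)^24 / 49 = 1/49 = 1/49.

1/49


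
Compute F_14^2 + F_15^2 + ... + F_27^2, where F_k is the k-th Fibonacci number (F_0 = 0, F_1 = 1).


There is a standard identity sum_{k=0}^{N} F_k^2 = F_N * F_{N+1} (proved inductively from the telescoping relation F_k^2 = F_k F_{k+1} - F_{k-1} F_k). Then
sum_{k=14}^{27} F_k^2 = F_27 F_28 - F_13 F_14.
Computing: F_27 = 196418, F_28 = 317811, F_13 = 233, F_14 = 377.
Sum = 196418 * 317811 - 233 * 377 = 62423713157.

62423713157


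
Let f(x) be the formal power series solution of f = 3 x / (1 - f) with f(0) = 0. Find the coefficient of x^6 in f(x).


Apply Lagrange inversion: f = 3 x * phi(f) with phi(t) = 1/(1 - t), so
[x^n] f = 3^n * (1/n) [t^(n-1)] phi(t)^n = 3^n * (1/n) [t^(n-1)] (1 - t)^(-n) = 3^n * (1/n) C(2n - 2, n - 1) = 3^n * C_{n-1}.
For n = 6: C_5 = C(10, 5) / 6 = 252/6 = 42.
With the 3^6 = 729 factor, the coefficient is 729 * 42 = 30618.

30618


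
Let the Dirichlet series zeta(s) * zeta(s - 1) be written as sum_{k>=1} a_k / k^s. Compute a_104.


Convolution gives a_k = sum_{d | k} d * 1 = sum_{d | k} d = sigma(k), the sum of positive divisors of k.
For k = 104, the divisors are 1, 2, 4, 8, 13, 26, 52, 104, so
sigma(104) = 1 + 2 + 4 + 8 + 13 + 26 + 52 + 104 = 210.

210


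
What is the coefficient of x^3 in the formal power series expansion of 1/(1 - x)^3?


The expansion 1/(1 - x)^r = sum_{k>=0} C(k + r - 1, r - 1) x^k follows from the multiset / negative-binomial theorem (or from repeated differentiation of the geometric series).
For r = 3 and k = 3:
C(5, 2) = 120 / (2 * 6) = 10.

10


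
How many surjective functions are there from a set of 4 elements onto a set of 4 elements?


By inclusion-exclusion on which target elements are missed, the number of surjections from an n-set onto a k-set is
surj(n, k) = sum_{j=0}^{k} (-1)^j C(k, j) (k - j)^n.
Equivalently surj(n, k) = k! * S(n, k), where S(n, k) is the Stirling number of the second kind.
For n = 4, k = 4:
S(4, 4) = 1, so
surj = 4! * 1 = 24 * 1 = 24.

24


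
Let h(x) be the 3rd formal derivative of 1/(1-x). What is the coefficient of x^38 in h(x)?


Differentiating 3 times: d^3/dx^3 [1/(1-x)] = 3!/(1-x)^4.
The expansion 1/(1-x)^4 = sum_{k>=0} C(k+3, 3) x^k, so the coefficient of x^n in 3!/(1-x)^4 is 3! * C(n+3, 3).
For n = 38: 6 * C(41, 3) = 6 * 10660 = 63960

63960


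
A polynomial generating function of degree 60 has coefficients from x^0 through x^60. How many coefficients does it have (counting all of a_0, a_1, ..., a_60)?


A polynomial of degree 60 takes the form a_0 + a_1 x + ... + a_60 x^60.
The number of coefficients is 60 + 1 = 61.

61


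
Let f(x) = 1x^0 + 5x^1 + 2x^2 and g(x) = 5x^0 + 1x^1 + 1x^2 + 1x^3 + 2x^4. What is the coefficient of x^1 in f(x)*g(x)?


Cauchy product at x^1:
1*1 + 5*5
= 26

26


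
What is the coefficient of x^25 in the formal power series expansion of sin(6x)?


The Maclaurin series is sin(t) = sum_{k>=0} (-1)^k t^(2k+1) / (2k+1)!, so substituting t = 6x, only odd powers of x are nonzero, with coefficient of x^(2k+1) equal to (-1)^k 6^(2k+1) / (2k+1)!.
Write 25 = 2*12 + 1, giving the coefficient (-1)^12 * 6^25 / 25! = 28430288029929701376/15511210043330985984000000 = 114791256/62628675484375.

114791256/62628675484375


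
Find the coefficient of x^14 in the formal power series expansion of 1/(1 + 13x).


Write 1/(1 + c x) = 1/(1 - (-c) x) and apply the geometric-series identity
1/(1 - y) = sum_{k>=0} y^k to get 1/(1 + c x) = sum_{k>=0} (-c)^k x^k.
So the coefficient of x^k is (-c)^k = (-1)^k * c^k.
Here c = 13 and k = 14:
(-13)^14 = 1 * 3937376385699289 = 3937376385699289

3937376385699289


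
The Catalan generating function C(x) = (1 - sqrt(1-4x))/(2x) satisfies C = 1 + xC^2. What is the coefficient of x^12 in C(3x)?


Substituting x -> 3x scales the n-th coefficient by 3^n, so [x^12] C(3x) = 3^12 * C_12.
C_12 = C(2*12, 12)/(13) = 2704156/13 = 208012.
So 3^12 * 208012 = 531441 * 208012 = 110546105292.

110546105292


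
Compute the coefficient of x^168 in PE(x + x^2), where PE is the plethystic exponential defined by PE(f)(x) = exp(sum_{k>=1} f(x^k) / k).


With f(x) = x + x^2, the exponent is sum_{k>=1} (x^k + x^(2k)) / k = -ln(1 - x) - ln(1 - x^2). Exponentiating:
PE(x + x^2) = 1 / ((1 - x)(1 - x^2)).
This is the generating function for partitions of n into parts of size 1 or 2. The number of 2's can be any j in 0..84, and the rest are 1's, so
[x^168] = floor(168/2) + 1 = 85.

85


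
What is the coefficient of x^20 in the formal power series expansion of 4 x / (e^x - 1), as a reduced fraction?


The exponential generating function for Bernoulli numbers is
x / (e^x - 1) = sum_{k>=0} B_k x^k / k!.
So the coefficient of x^20 in 4 x / (e^x - 1) is 4 B_20 / 20!.
Computing: B_20 = -174611/330, 20! = 2432902008176640000, giving
4 * -174611/330 / 2432902008176640000 = -174611/200714415674572800000.

-174611/200714415674572800000


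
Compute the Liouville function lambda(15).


The Liouville function is lambda(k) = (-1)^Omega(k), where Omega(k) counts the prime factors of k with multiplicity.
Factoring: 15 = 3 * 5, so Omega(15) = 2.
lambda(15) = (-1)^2 = 1.

1


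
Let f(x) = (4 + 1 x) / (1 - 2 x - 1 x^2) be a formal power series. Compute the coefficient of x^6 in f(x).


Write f(x) = sum_{k>=0} a_k x^k. Multiplying both sides by 1 - 2 x - 1 x^2 gives
(1 - 2 x - 1 x^2) sum_{k>=0} a_k x^k = 4 + 1 x.
Matching coefficients:
 x^0: a_0 = 4
 x^1: a_1 - 2 a_0 = 1  =>  a_1 = 2*4 + 1 = 9
 x^k (k >= 2): a_k = 2 a_{k-1} + 1 a_{k-2}.
Iterating: a_2 = 22, a_3 = 53, a_4 = 128, a_5 = 309, a_6 = 746.
So the coefficient of x^6 is 746.

746


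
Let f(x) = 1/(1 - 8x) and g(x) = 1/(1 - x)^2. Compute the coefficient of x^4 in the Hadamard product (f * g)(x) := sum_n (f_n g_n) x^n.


f has coefficients f_k = 8^k. For g = 1/(1 - x)^2 the coefficient is g_k = C(k + 1, 1) = k + 1. The Hadamard coefficient is (f * g)_k = 8^k * (k + 1).
For k = 4: 8^4 * 5 = 4096 * 5 = 20480.

20480


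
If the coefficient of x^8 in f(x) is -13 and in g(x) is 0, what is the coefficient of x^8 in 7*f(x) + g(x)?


Scalar multiplication scales coefficients: 7 * -13 = -91.
Then add the g coefficient: -91 + 0
= -91

-91


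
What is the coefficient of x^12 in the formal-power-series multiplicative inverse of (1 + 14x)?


The inverse is 1/(1 + 14x). Apply the geometric identity 1/(1 - y) = sum_{k>=0} y^k with y = -14x:
1/(1 + 14x) = sum_{k>=0} (-14)^k x^k.
So the coefficient of x^12 is (-14)^12 = 56693912375296.

56693912375296


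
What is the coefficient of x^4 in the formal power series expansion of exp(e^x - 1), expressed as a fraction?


exp(e^x - 1) is the exponential generating function for the Bell numbers Bell_k: exp(e^x - 1) = sum_{k>=0} Bell_k x^k / k!.
So the coefficient of x^4 in exp(e^x - 1) is Bell_4 / 4!.
Computing: Bell_4 = 15 and 4! = 24, giving
15/24 = 5/8.

5/8


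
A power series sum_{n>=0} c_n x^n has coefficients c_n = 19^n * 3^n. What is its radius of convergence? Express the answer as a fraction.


By the root test (Cauchy-Hadamard), the radius is R = 1 / limsup_n |c_n|^(1/n).
Here |c_n|^(1/n) = (19^n * 3^n)^(1/n) = 19 * 3 = 57 for all n.
So R = 1/57 = 1/57.

1/57


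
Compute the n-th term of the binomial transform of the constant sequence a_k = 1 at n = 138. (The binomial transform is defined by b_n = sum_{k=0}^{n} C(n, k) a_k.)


With a_k = 1 for all k, b_n = sum_{k=0}^{n} C(n, k) = 2^n by the binomial theorem.
For n = 138: 2^138 = 348449143727040986586495598010130648530944.

348449143727040986586495598010130648530944


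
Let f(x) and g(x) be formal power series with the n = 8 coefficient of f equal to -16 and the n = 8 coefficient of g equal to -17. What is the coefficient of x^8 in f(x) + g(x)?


Addition of formal power series is termwise.
The coefficient of x^8 in f + g = -16 + -17
= -33

-33


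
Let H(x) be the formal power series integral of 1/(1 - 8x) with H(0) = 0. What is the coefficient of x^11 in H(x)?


1/(1 - 8x) = sum_{k>=0} 8^k x^k. Integrating termwise with H(0) = 0:
H(x) = sum_{k>=0} 8^k x^(k+1) / (k+1) = sum_{m>=1} 8^(m-1) x^m / m.
For m = 11: 8^10/11 = 1073741824/11 = 1073741824/11.

1073741824/11


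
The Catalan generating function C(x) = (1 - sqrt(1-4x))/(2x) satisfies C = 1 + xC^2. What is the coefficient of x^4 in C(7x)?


Substituting x -> 7x scales the n-th coefficient by 7^n, so [x^4] C(7x) = 7^4 * C_4.
C_4 = C(2*4, 4)/(5) = 70/5 = 14.
So 7^4 * 14 = 2401 * 14 = 33614.

33614


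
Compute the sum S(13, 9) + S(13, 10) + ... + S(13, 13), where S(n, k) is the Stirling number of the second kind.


By definition, S(n, k) counts partitions of an n-set into exactly k nonempty blocks.
Computing row n = 13 for k = 9..13:
S(13, k): 359502, 39325, 2431, 78, 1
Sum = 401337.

401337


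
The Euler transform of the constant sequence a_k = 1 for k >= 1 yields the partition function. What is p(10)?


The Euler transform converts the sequence a_k = 1 into the number of integer partitions.
Using the recurrence or dynamic programming:
p(10) = 42

42


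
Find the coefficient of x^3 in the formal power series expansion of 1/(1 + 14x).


Write 1/(1 + c x) = 1/(1 - (-c) x) and apply the geometric-series identity
1/(1 - y) = sum_{k>=0} y^k to get 1/(1 + c x) = sum_{k>=0} (-c)^k x^k.
So the coefficient of x^k is (-c)^k = (-1)^k * c^k.
Here c = 14 and k = 3:
(-14)^3 = -1 * 2744 = -2744

-2744


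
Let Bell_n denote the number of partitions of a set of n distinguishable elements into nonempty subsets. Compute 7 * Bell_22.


Bell_22 can be computed from the Bell triangle or from Dobinski's identity Bell_n = (1/e) * sum_{k>=0} k^n / k!.
Computing Bell_22 = 4506715738447323.
Then 7 * 4506715738447323 = 31547010169131261.

31547010169131261


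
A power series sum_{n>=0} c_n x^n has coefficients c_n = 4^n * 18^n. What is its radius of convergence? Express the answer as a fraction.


By the root test (Cauchy-Hadamard), the radius is R = 1 / limsup_n |c_n|^(1/n).
Here |c_n|^(1/n) = (4^n * 18^n)^(1/n) = 4 * 18 = 72 for all n.
So R = 1/72 = 1/72.

1/72


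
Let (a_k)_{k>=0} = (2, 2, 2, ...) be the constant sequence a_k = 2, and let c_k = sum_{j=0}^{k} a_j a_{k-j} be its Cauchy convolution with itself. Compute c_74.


Since a_j = 2 for all j >= 0, the convolution sum becomes
c_k = sum_{j=0}^{k} 2 * 2 = 4 * (k + 1).
Equivalently, the generating function of (a_k) is 2/(1 - x) and its square is 4/(1 - x)^2 = sum_{k>=0} 4(k + 1) x^k.
For k = 74: 4 * 75 = 300.

300


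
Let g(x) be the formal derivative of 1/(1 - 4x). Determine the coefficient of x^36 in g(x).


Differentiate termwise: d/dx sum_{k>=0} 4^k x^k = sum_{k>=1} k 4^k x^(k-1) = sum_{j>=0} (j+1) 4^(j+1) x^j.
Equivalently, d/dx [1/(1 - 4x)] = 4/(1 - 4x)^2.
For j = 36: 37 * 4^37 = 37 * 18889465931478580854784 = 698910239464707491627008.

698910239464707491627008


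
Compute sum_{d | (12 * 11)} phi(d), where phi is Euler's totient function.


First, 12 * 11 = 132. One classical identity is sum_{d | n} phi(d) = n (each k in [1, n] has a unique gcd with n, and among the k's with gcd(k, n) = n/d there are phi(d) of them). So the sum equals 132. We also verify directly:
Divisors of 132: 1, 2, 3, 4, 6, 11, 12, 22, 33, 44, 66, 132.
phi values: 1, 1, 2, 2, 2, 10, 4, 10, 20, 20, 20, 40.
Sum = 132.

132


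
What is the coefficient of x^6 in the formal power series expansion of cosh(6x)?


The Maclaurin series is cosh(t) = sum_{m>=0} t^(2m) / (2m)!, so substituting t = 6x, only even powers of x are nonzero, with coefficient of x^(2m) equal to 6^(2m) / (2m)!.
For x^6 the coefficient is 6^6/6! = 46656/720 = 324/5.

324/5


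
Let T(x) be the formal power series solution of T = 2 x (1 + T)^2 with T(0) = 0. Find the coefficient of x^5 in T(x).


Apply the Lagrange inversion formula: if T = 2 x * phi(T) with phi(t) = (1 + t)^2, then [x^n] T = 2^n * (1/n) [t^(n-1)] phi(t)^n = 2^n * (1/n) [t^(n-1)] (1 + t)^(2n) = 2^n * (1/n) C(2n, n-1).
Using the identity C(2n, n-1) = C(2n, n) * n / (n+1), the unscaled factor equals C(2n, n) / (n+1) = C_n, the n-th Catalan number.
For n = 5: C_5 = C(10, 5) / 6 = 252/6 = 42.
With the 2^5 = 32 factor, the coefficient is 32 * 42 = 1344.

1344


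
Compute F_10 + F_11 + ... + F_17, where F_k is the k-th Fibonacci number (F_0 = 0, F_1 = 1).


Use the identity sum_{k=0}^{N} F_k = F_{N+2} - 1 (which follows from F_{k+2} - F_{k+1} = F_k). Then
sum_{k=10}^{17} F_k = (F_{19} - 1) - (F_{11} - 1) = F_{19} - F_{11}.
Computing: F_{19} = 4181, F_{11} = 89, so
Sum = 4181 - 89 = 4092.

4092


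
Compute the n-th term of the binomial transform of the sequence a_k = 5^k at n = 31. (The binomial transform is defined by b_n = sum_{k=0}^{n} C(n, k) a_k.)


With a_k = 5^k, b_n = sum_{k=0}^{n} C(n, k) 5^k = (1 + 5)^n by the binomial theorem.
For n = 31: (1 + 5)^31 = 6^31 = 1326443518324400147398656.

1326443518324400147398656


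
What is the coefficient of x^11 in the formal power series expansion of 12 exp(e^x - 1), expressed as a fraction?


exp(e^x - 1) is the exponential generating function for the Bell numbers Bell_k: exp(e^x - 1) = sum_{k>=0} Bell_k x^k / k!.
So the coefficient of x^11 in 12 exp(e^x - 1) is 12 Bell_11 / 11!.
Computing: Bell_11 = 678570 and 11! = 39916800, giving
12 * 678570/39916800 = 22619/110880.

22619/110880


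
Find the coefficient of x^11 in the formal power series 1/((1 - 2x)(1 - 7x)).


By partial fractions or Cauchy convolution:
The coefficient equals sum_{k=0}^{11} 2^k * 7^(11-k).
= 2768256621

2768256621


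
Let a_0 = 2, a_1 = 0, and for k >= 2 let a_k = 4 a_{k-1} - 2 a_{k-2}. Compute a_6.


Iterating the recurrence forward:
a_0 = 2
a_1 = 0
a_2 = 4*0 - 2*2 = -4
a_3 = 4*-4 - 2*0 = -16
a_4 = 4*-16 - 2*-4 = -56
a_5 = 4*-56 - 2*-16 = -192
a_6 = 4*-192 - 2*-56 = -656
So a_6 = -656.

-656


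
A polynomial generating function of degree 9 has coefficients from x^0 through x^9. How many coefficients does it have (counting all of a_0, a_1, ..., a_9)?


A polynomial of degree 9 takes the form a_0 + a_1 x + ... + a_9 x^9.
The number of coefficients is 9 + 1 = 10.

10


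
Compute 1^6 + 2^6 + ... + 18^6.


This power sum has a closed form given by Faulhaber's formula
sum_{k=1}^{m} k^p = (1 / (p + 1)) * sum_{j=0}^{p} C(p + 1, j) B_j m^(p + 1 - j),
but for small m direct computation is fastest:
1 + 64 + 729 + 4096 + 15625 + 46656 + 117649 + 262144 + 531441 + 1000000 + 1771561 + 2985984 + 4826809 + 7529536 + 11390625 + 16777216 + 24137569 + 34012224 = 105409929.

105409929


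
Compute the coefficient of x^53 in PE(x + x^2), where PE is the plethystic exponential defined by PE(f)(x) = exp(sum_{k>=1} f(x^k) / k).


With f(x) = x + x^2, the exponent is sum_{k>=1} (x^k + x^(2k)) / k = -ln(1 - x) - ln(1 - x^2). Exponentiating:
PE(x + x^2) = 1 / ((1 - x)(1 - x^2)).
This is the generating function for partitions of n into parts of size 1 or 2. The number of 2's can be any j in 0..26, and the rest are 1's, so
[x^53] = floor(53/2) + 1 = 27.

27


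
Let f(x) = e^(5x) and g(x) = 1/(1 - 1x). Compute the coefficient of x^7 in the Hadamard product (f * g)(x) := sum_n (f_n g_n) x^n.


Expanding: f_k = 5^k/k! (from e^(5x)) and g_k = 1^k (from 1/(1 - 1x)). So the Hadamard coefficient (f * g)_k = 5^k 1^k / k! = (5)^k / k!.
For k = 7: 5^7/7! = 78125/5040 = 15625/1008.

15625/1008


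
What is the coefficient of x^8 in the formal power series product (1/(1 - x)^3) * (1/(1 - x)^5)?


Combine the factors: (1/(1 - x)^3) * (1/(1 - x)^5) = 1/(1 - x)^8.
Then use 1/(1 - x)^r = sum_{k>=0} C(k + r - 1, r - 1) x^k with r = 8 and k = 8:
C(15, 7) = 6435.

6435


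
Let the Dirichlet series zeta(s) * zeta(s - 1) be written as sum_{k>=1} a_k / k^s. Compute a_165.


Convolution gives a_k = sum_{d | k} d * 1 = sum_{d | k} d = sigma(k), the sum of positive divisors of k.
For k = 165, the divisors are 1, 3, 5, 11, 15, 33, 55, 165, so
sigma(165) = 1 + 3 + 5 + 11 + 15 + 33 + 55 + 165 = 288.

288


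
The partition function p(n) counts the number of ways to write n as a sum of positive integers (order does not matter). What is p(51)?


Using the generating function prod_{k>=1} 1/(1-x^k), we compute p(51).
By dynamic programming over parts 1 through 51:
p(51) = 239943

239943


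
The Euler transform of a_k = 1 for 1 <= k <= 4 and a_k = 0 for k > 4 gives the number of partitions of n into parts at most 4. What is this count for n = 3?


Partitions of 3 into parts at most 4:
Using generating function (1-x)^(-1)(1-x^2)^(-1)...(1-x^4)^(-1),
the coefficient of x^3 = 3

3


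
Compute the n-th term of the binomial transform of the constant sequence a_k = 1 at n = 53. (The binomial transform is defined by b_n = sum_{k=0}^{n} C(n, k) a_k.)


With a_k = 1 for all k, b_n = sum_{k=0}^{n} C(n, k) = 2^n by the binomial theorem.
For n = 53: 2^53 = 9007199254740992.

9007199254740992


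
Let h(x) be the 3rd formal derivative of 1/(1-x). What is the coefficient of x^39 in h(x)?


Differentiating 3 times: d^3/dx^3 [1/(1-x)] = 3!/(1-x)^4.
The expansion 1/(1-x)^4 = sum_{k>=0} C(k+3, 3) x^k, so the coefficient of x^n in 3!/(1-x)^4 is 3! * C(n+3, 3).
For n = 39: 6 * C(42, 3) = 6 * 11480 = 68880

68880


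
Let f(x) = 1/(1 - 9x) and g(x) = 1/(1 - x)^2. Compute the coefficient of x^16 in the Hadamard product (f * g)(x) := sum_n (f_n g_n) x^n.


f has coefficients f_k = 9^k. For g = 1/(1 - x)^2 the coefficient is g_k = C(k + 1, 1) = k + 1. The Hadamard coefficient is (f * g)_k = 9^k * (k + 1).
For k = 16: 9^16 * 17 = 1853020188851841 * 17 = 31501343210481297.

31501343210481297


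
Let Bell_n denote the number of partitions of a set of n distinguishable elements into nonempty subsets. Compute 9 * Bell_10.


Bell_10 can be computed from the Bell triangle or from Dobinski's identity Bell_n = (1/e) * sum_{k>=0} k^n / k!.
Computing Bell_10 = 115975.
Then 9 * 115975 = 1043775.

1043775


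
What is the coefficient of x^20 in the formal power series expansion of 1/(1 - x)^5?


The negative binomial / multiset identity is
1/(1 - x)^r = sum_{k>=0} C(k + r - 1, r - 1) x^k.
Here r = 5 and k = 20, so the coefficient is
C(20 + 4, 4) = C(24, 4)
= 10626

10626


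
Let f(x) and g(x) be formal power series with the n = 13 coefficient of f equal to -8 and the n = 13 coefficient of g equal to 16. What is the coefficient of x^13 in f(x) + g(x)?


Addition of formal power series is termwise.
The coefficient of x^13 in f + g = -8 + 16
= 8

8


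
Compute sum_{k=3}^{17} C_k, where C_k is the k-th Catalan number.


C_3 through C_17: 5, 14, 42, 132, 429, 1430, 4862, 16796, 58786, 208012, 742900, 2674440, 9694845, 35357670, 129644790
Sum = 5 + 14 + 42 + 132 + 429 + 1430 + 4862 + 16796 + 58786 + 208012 + 742900 + 2674440 + 9694845 + 35357670 + 129644790
= 178405153

178405153


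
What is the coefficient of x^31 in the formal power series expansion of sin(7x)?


The Maclaurin series is sin(t) = sum_{k>=0} (-1)^k t^(2k+1) / (2k+1)!, so substituting t = 7x, only odd powers of x are nonzero, with coefficient of x^(2k+1) equal to (-1)^k 7^(2k+1) / (2k+1)!.
Write 31 = 2*15 + 1, giving the coefficient (-1)^15 * 7^31 / 31! = -157775382034845806615042743/8222838654177922817725562880000000 = -65712362363534280139543/3424755790994553443450880000000.

-65712362363534280139543/3424755790994553443450880000000


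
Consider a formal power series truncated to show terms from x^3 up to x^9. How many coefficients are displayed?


From x^3 to x^9 inclusive, the count is 9 - 3 + 1 = 7.

7


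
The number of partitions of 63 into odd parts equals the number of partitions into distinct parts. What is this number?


Computing partitions of 63 into odd parts (1, 3, 5, ...):
Using the generating function prod_{k>=0} 1/(1-x^(2k+1)),
the count is 14848

14848


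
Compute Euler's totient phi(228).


phi(n) counts integers in [1, n] coprime to n. Using the multiplicative formula phi(n) = n * prod_{p | n} (1 - 1/p):
228 = 2^2 * 3 * 19, so
phi(228) = 228 * (1 - 1/2) * (1 - 1/3) * (1 - 1/19) = 72.

72


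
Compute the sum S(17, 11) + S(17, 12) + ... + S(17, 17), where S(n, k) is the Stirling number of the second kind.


By definition, S(n, k) counts partitions of an n-set into exactly k nonempty blocks.
Computing row n = 17 for k = 11..17:
S(17, k): 512060978, 62022324, 4910178, 249900, 7820, 136, 1
Sum = 579251337.

579251337


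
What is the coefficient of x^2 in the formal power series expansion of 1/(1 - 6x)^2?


The general identity 1/(1 - c x)^r = sum_{k>=0} c^k C(k + r - 1, r - 1) x^k follows by substituting y = c x into 1/(1 - y)^r = sum_{k>=0} C(k + r - 1, r - 1) y^k.
For c = 6, r = 2, k = 2:
6^2 * C(3, 1) = 36 * 3 = 108.

108


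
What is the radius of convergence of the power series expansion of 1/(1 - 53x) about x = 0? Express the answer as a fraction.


Expanding 1/(1 - 53x) = sum_{k>=0} 53^k x^k, the series converges when |53x| < 1, i.e., |x| < 1/53.
So the radius of convergence is 1/53 = 1/53.

1/53


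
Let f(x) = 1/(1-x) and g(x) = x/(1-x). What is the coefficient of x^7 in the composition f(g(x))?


First simplify the composition: f(g(x)) = 1/(1 - x/(1-x)) = (1-x)/((1-x) - x) = (1-x)/(1-2x).
Now extract the coefficient. Write (1-x)/(1-2x) = 1/(1-2x) - x/(1-2x).
The coefficient of x^n in 1/(1-2x) is 2^n, and in x/(1-2x) is 2^(n-1) (for n >= 1).
So the coefficient of x^7 is 2^7 - 2^6 = 128 - 64 = 64.

64


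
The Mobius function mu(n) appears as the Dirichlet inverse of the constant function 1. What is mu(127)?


127 = 127 (all distinct primes).
mu(127) = (-1)^1 = -1

-1


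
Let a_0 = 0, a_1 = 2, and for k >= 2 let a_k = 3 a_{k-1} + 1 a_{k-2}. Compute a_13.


Iterating the recurrence forward:
a_0 = 0
a_1 = 2
a_2 = 3*2 + 1*0 = 6
a_3 = 3*6 + 1*2 = 20
a_4 = 3*20 + 1*6 = 66
a_5 = 3*66 + 1*20 = 218
a_6 = 3*218 + 1*66 = 720
a_7 = 3*720 + 1*218 = 2378
a_8 = 3*2378 + 1*720 = 7854
a_9 = 3*7854 + 1*2378 = 25940
a_10 = 3*25940 + 1*7854 = 85674
a_11 = 3*85674 + 1*25940 = 282962
a_12 = 3*282962 + 1*85674 = 934560
a_13 = 3*934560 + 1*282962 = 3086642
So a_13 = 3086642.

3086642


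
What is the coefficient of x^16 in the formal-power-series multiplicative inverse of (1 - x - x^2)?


Let the inverse be f(x) = sum_{k>=0} a_k x^k. From f(x) * (1 - x - x^2) = 1 and matching coefficients:
 x^0: a_0 = 1.
 x^1: a_1 - a_0 = 0, so a_1 = 1.
 x^k (k >= 2): a_k - a_{k-1} - a_{k-2} = 0, i.e. a_k = a_{k-1} + a_{k-2}.
This is the Fibonacci-type recurrence shifted so that a_0 = a_1 = 1.
Iterating: a_0=1, a_1=1, a_2=2, a_3=3, a_4=5, a_5=8, a_6=13, a_7=21, a_8=34, a_9=55, ...
a_16 = 1597.

1597


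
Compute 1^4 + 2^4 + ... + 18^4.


This power sum has a closed form given by Faulhaber's formula
sum_{k=1}^{m} k^p = (1 / (p + 1)) * sum_{j=0}^{p} C(p + 1, j) B_j m^(p + 1 - j),
but for small m direct computation is fastest:
1 + 16 + 81 + 256 + 625 + 1296 + 2401 + 4096 + 6561 + 10000 + 14641 + 20736 + 28561 + 38416 + 50625 + 65536 + 83521 + 104976 = 432345.

432345


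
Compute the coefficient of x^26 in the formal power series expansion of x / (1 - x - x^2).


Let f(x) = sum_{k>=0} a_k x^k. Multiplying f(x) * (1 - x - x^2) = x and matching coefficients gives a_0 = 0, a_1 = 1, and a_k = a_{k-1} + a_{k-2} for k >= 2. These are the Fibonacci numbers F_k.
Iterating from F_0 = 0, F_1 = 1:
F_0=0, F_1=1, F_2=1, F_3=2, F_4=3, F_5=5, F_6=8, F_7=13, F_8=21, F_9=34, ...
F_26 = 121393.

121393


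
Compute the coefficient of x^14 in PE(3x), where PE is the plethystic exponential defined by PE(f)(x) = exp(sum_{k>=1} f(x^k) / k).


With f(x) = 3x, the exponent is sum_{k>=1} 3 x^k / k = 3 * (-ln(1 - x)). Exponentiating:
PE(3x) = exp(-3 ln(1 - x)) = 1/(1 - x)^3.
By the negative binomial expansion, [x^n] 1/(1 - x)^3 = C(n + 2, 2).
For n = 14: C(16, 2) = 120.

120


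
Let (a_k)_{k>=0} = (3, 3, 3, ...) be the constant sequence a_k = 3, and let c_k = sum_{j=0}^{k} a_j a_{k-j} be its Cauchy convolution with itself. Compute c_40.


Since a_j = 3 for all j >= 0, the convolution sum becomes
c_k = sum_{j=0}^{k} 3 * 3 = 9 * (k + 1).
Equivalently, the generating function of (a_k) is 3/(1 - x) and its square is 9/(1 - x)^2 = sum_{k>=0} 9(k + 1) x^k.
For k = 40: 9 * 41 = 369.

369


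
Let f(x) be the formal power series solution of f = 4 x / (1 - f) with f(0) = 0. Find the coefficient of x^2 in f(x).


Apply Lagrange inversion: f = 4 x * phi(f) with phi(t) = 1/(1 - t), so
[x^n] f = 4^n * (1/n) [t^(n-1)] phi(t)^n = 4^n * (1/n) [t^(n-1)] (1 - t)^(-n) = 4^n * (1/n) C(2n - 2, n - 1) = 4^n * C_{n-1}.
For n = 2: C_1 = C(2, 1) / 2 = 2/2 = 1.
With the 4^2 = 16 factor, the coefficient is 16 * 1 = 16.

16


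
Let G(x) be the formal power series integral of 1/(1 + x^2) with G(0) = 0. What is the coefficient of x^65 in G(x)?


1/(1 + x^2) = sum_{j>=0} (-1)^j x^(2j). Integrating termwise with G(0) = 0:
G(x) = sum_{j>=0} (-1)^j x^(2j+1) / (2j+1) = arctan(x).
Only odd powers are nonzero. For x^65 write 65 = 2*32 + 1, giving
(-1)^32 / 65 = 1/65 = 1/65.

1/65


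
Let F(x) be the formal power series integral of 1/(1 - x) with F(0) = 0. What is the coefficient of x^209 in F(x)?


1/(1 - x) = sum_{k>=0} x^k. Integrating termwise and using F(0) = 0 gives
F(x) = sum_{k>=0} x^(k+1) / (k+1) = sum_{m>=1} x^m / m = -ln(1 - x).
So the coefficient of x^209 is 1/209 = 1/209.

1/209


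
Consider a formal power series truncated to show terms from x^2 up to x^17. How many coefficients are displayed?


From x^2 to x^17 inclusive, the count is 17 - 2 + 1 = 16.

16


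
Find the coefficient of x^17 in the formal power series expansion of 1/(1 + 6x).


Write 1/(1 + c x) = 1/(1 - (-c) x) and apply the geometric-series identity
1/(1 - y) = sum_{k>=0} y^k to get 1/(1 + c x) = sum_{k>=0} (-c)^k x^k.
So the coefficient of x^k is (-c)^k = (-1)^k * c^k.
Here c = 6 and k = 17:
(-6)^17 = -1 * 16926659444736 = -16926659444736

-16926659444736


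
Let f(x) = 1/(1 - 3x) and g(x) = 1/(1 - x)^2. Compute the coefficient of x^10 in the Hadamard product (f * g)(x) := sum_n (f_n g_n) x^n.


f has coefficients f_k = 3^k. For g = 1/(1 - x)^2 the coefficient is g_k = C(k + 1, 1) = k + 1. The Hadamard coefficient is (f * g)_k = 3^k * (k + 1).
For k = 10: 3^10 * 11 = 59049 * 11 = 649539.

649539


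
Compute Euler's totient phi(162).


phi(n) counts integers in [1, n] coprime to n. Using the multiplicative formula phi(n) = n * prod_{p | n} (1 - 1/p):
162 = 2 * 3^4, so
phi(162) = 162 * (1 - 1/2) * (1 - 1/3) = 54.

54


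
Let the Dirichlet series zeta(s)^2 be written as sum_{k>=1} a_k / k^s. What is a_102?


The Dirichlet convolution of the constant function 1 with itself gives (1 * 1)(k) = sum_{d | k} 1 = d(k), the number of positive divisors of k.
Since zeta(s) = sum_{k>=1} 1/k^s, we have zeta(s)^2 = sum_{k>=1} d(k)/k^s, so a_k = d(k).
For k = 102: the divisors are 1, 2, 3, 6, 17, 34, 51, 102.
Count = 8.

8


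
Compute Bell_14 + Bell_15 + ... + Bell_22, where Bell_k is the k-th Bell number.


Recall Bell_k counts set partitions of a k-set (with Bell_0 = 1 by convention).
Bell_14 through Bell_22: 190899322, 1382958545, 10480142147, 82864869804, 682076806159, 5832742205057, 51724158235372, 474869816156751, 4506715738447323
Sum = 190899322 + 1382958545 + 10480142147 + 82864869804 + 682076806159 + 5832742205057 + 51724158235372 + 474869816156751 + 4506715738447323 = 5039919450720480.

5039919450720480


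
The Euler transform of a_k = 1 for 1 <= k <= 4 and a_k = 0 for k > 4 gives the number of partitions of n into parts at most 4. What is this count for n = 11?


Partitions of 11 into parts at most 4:
Using generating function (1-x)^(-1)(1-x^2)^(-1)...(1-x^4)^(-1),
the coefficient of x^11 = 27

27


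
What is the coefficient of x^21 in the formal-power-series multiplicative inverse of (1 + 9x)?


The inverse is 1/(1 + 9x). Apply the geometric identity 1/(1 - y) = sum_{k>=0} y^k with y = -9x:
1/(1 + 9x) = sum_{k>=0} (-9)^k x^k.
So the coefficient of x^21 is (-9)^21 = -109418989131512359209.

-109418989131512359209


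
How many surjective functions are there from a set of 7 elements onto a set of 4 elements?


By inclusion-exclusion on which target elements are missed, the number of surjections from an n-set onto a k-set is
surj(n, k) = sum_{j=0}^{k} (-1)^j C(k, j) (k - j)^n.
Equivalently surj(n, k) = k! * S(n, k), where S(n, k) is the Stirling number of the second kind.
For n = 7, k = 4:
S(7, 4) = 350, so
surj = 4! * 350 = 24 * 350 = 8400.

8400


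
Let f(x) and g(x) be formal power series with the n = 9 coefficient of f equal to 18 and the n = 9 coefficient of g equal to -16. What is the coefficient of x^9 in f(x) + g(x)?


Addition of formal power series is termwise.
The coefficient of x^9 in f + g = 18 + -16
= 2

2


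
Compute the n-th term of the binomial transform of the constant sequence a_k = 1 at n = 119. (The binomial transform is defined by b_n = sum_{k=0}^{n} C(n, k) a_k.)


With a_k = 1 for all k, b_n = sum_{k=0}^{n} C(n, k) = 2^n by the binomial theorem.
For n = 119: 2^119 = 664613997892457936451903530140172288.

664613997892457936451903530140172288


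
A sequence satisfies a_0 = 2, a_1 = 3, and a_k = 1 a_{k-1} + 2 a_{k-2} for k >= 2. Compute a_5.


The characteristic equation is t^2 - 1 t - 2 = 0, with roots r_1 = 2 and r_2 = -1 (so c_1 = r_1 + r_2, c_2 = -r_1 r_2 as required).
One can use the closed form a_n = A r_1^n + B r_2^n, but direct iteration is more reliable:
a_0 = 2, a_1 = 3, a_2 = 7, a_3 = 13, a_4 = 27, a_5 = 53.
So a_5 = 53.

53
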